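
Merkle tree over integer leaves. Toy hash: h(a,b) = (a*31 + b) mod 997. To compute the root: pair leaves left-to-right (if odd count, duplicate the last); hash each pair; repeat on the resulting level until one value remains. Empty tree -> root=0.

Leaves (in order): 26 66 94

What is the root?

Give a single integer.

Answer: 130

Derivation:
L0: [26, 66, 94]
L1: h(26,66)=(26*31+66)%997=872 h(94,94)=(94*31+94)%997=17 -> [872, 17]
L2: h(872,17)=(872*31+17)%997=130 -> [130]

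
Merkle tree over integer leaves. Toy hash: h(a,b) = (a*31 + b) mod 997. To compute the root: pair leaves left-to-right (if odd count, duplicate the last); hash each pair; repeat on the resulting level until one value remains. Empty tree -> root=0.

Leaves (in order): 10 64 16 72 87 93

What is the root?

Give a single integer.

L0: [10, 64, 16, 72, 87, 93]
L1: h(10,64)=(10*31+64)%997=374 h(16,72)=(16*31+72)%997=568 h(87,93)=(87*31+93)%997=796 -> [374, 568, 796]
L2: h(374,568)=(374*31+568)%997=198 h(796,796)=(796*31+796)%997=547 -> [198, 547]
L3: h(198,547)=(198*31+547)%997=703 -> [703]

Answer: 703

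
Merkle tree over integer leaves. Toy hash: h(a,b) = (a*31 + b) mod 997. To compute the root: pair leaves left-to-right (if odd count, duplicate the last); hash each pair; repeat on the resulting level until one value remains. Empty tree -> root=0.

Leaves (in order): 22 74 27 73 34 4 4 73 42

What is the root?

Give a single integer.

L0: [22, 74, 27, 73, 34, 4, 4, 73, 42]
L1: h(22,74)=(22*31+74)%997=756 h(27,73)=(27*31+73)%997=910 h(34,4)=(34*31+4)%997=61 h(4,73)=(4*31+73)%997=197 h(42,42)=(42*31+42)%997=347 -> [756, 910, 61, 197, 347]
L2: h(756,910)=(756*31+910)%997=418 h(61,197)=(61*31+197)%997=94 h(347,347)=(347*31+347)%997=137 -> [418, 94, 137]
L3: h(418,94)=(418*31+94)%997=91 h(137,137)=(137*31+137)%997=396 -> [91, 396]
L4: h(91,396)=(91*31+396)%997=226 -> [226]

Answer: 226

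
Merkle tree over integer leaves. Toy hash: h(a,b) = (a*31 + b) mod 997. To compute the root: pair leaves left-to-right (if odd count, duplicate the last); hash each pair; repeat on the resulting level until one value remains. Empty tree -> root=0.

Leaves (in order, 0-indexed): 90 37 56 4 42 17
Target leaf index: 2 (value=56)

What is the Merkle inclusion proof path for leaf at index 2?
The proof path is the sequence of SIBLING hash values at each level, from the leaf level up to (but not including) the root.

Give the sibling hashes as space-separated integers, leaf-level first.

L0 (leaves): [90, 37, 56, 4, 42, 17], target index=2
L1: h(90,37)=(90*31+37)%997=833 [pair 0] h(56,4)=(56*31+4)%997=743 [pair 1] h(42,17)=(42*31+17)%997=322 [pair 2] -> [833, 743, 322]
  Sibling for proof at L0: 4
L2: h(833,743)=(833*31+743)%997=644 [pair 0] h(322,322)=(322*31+322)%997=334 [pair 1] -> [644, 334]
  Sibling for proof at L1: 833
L3: h(644,334)=(644*31+334)%997=358 [pair 0] -> [358]
  Sibling for proof at L2: 334
Root: 358
Proof path (sibling hashes from leaf to root): [4, 833, 334]

Answer: 4 833 334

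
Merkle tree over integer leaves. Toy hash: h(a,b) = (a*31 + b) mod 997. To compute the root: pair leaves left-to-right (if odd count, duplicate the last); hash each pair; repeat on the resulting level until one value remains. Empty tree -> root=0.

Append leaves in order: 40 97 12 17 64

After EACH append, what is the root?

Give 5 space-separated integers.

Answer: 40 340 954 959 550

Derivation:
After append 40 (leaves=[40]):
  L0: [40]
  root=40
After append 97 (leaves=[40, 97]):
  L0: [40, 97]
  L1: h(40,97)=(40*31+97)%997=340 -> [340]
  root=340
After append 12 (leaves=[40, 97, 12]):
  L0: [40, 97, 12]
  L1: h(40,97)=(40*31+97)%997=340 h(12,12)=(12*31+12)%997=384 -> [340, 384]
  L2: h(340,384)=(340*31+384)%997=954 -> [954]
  root=954
After append 17 (leaves=[40, 97, 12, 17]):
  L0: [40, 97, 12, 17]
  L1: h(40,97)=(40*31+97)%997=340 h(12,17)=(12*31+17)%997=389 -> [340, 389]
  L2: h(340,389)=(340*31+389)%997=959 -> [959]
  root=959
After append 64 (leaves=[40, 97, 12, 17, 64]):
  L0: [40, 97, 12, 17, 64]
  L1: h(40,97)=(40*31+97)%997=340 h(12,17)=(12*31+17)%997=389 h(64,64)=(64*31+64)%997=54 -> [340, 389, 54]
  L2: h(340,389)=(340*31+389)%997=959 h(54,54)=(54*31+54)%997=731 -> [959, 731]
  L3: h(959,731)=(959*31+731)%997=550 -> [550]
  root=550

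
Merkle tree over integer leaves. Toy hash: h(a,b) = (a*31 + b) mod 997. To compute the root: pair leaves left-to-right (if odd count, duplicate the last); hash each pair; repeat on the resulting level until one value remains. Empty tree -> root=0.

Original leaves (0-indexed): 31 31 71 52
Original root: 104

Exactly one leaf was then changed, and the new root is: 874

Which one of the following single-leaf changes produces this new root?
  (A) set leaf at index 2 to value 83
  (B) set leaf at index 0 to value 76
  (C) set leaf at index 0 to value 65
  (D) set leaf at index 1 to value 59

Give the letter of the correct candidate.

Answer: C

Derivation:
Original leaves: [31, 31, 71, 52]
Target new root: 874
Try each candidate change and compute the resulting root:
Candidate A: set leaf[2] = 83 -> leaves = [31, 31, 83, 52]
  L0: [31, 31, 83, 52]
  L1: h(31,31)=(31*31+31)%997=992 h(83,52)=(83*31+52)%997=631 -> [992, 631]
  L2: h(992,631)=(992*31+631)%997=476 -> [476]
  root = 476 != target 874
Candidate B: set leaf[0] = 76 -> leaves = [76, 31, 71, 52]
  L0: [76, 31, 71, 52]
  L1: h(76,31)=(76*31+31)%997=393 h(71,52)=(71*31+52)%997=259 -> [393, 259]
  L2: h(393,259)=(393*31+259)%997=478 -> [478]
  root = 478 != target 874
Candidate C: set leaf[0] = 65 -> leaves = [65, 31, 71, 52]
  L0: [65, 31, 71, 52]
  L1: h(65,31)=(65*31+31)%997=52 h(71,52)=(71*31+52)%997=259 -> [52, 259]
  L2: h(52,259)=(52*31+259)%997=874 -> [874]
  root = 874 == target 874  ** MATCH **
Candidate D: set leaf[1] = 59 -> leaves = [31, 59, 71, 52]
  L0: [31, 59, 71, 52]
  L1: h(31,59)=(31*31+59)%997=23 h(71,52)=(71*31+52)%997=259 -> [23, 259]
  L2: h(23,259)=(23*31+259)%997=972 -> [972]
  root = 972 != target 874
Candidate C produces the target root.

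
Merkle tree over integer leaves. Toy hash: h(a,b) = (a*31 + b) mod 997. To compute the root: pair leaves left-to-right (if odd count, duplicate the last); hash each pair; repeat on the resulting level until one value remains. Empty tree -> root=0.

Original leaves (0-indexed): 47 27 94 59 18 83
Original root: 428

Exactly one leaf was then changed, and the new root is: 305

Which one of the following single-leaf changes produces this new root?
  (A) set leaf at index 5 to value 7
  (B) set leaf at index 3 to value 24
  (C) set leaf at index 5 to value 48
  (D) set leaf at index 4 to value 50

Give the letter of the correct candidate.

Original leaves: [47, 27, 94, 59, 18, 83]
Target new root: 305
Try each candidate change and compute the resulting root:
Candidate A: set leaf[5] = 7 -> leaves = [47, 27, 94, 59, 18, 7]
  L0: [47, 27, 94, 59, 18, 7]
  L1: h(47,27)=(47*31+27)%997=487 h(94,59)=(94*31+59)%997=979 h(18,7)=(18*31+7)%997=565 -> [487, 979, 565]
  L2: h(487,979)=(487*31+979)%997=124 h(565,565)=(565*31+565)%997=134 -> [124, 134]
  L3: h(124,134)=(124*31+134)%997=987 -> [987]
  root = 987 != target 305
Candidate B: set leaf[3] = 24 -> leaves = [47, 27, 94, 24, 18, 83]
  L0: [47, 27, 94, 24, 18, 83]
  L1: h(47,27)=(47*31+27)%997=487 h(94,24)=(94*31+24)%997=944 h(18,83)=(18*31+83)%997=641 -> [487, 944, 641]
  L2: h(487,944)=(487*31+944)%997=89 h(641,641)=(641*31+641)%997=572 -> [89, 572]
  L3: h(89,572)=(89*31+572)%997=340 -> [340]
  root = 340 != target 305
Candidate C: set leaf[5] = 48 -> leaves = [47, 27, 94, 59, 18, 48]
  L0: [47, 27, 94, 59, 18, 48]
  L1: h(47,27)=(47*31+27)%997=487 h(94,59)=(94*31+59)%997=979 h(18,48)=(18*31+48)%997=606 -> [487, 979, 606]
  L2: h(487,979)=(487*31+979)%997=124 h(606,606)=(606*31+606)%997=449 -> [124, 449]
  L3: h(124,449)=(124*31+449)%997=305 -> [305]
  root = 305 == target 305  ** MATCH **
Candidate D: set leaf[4] = 50 -> leaves = [47, 27, 94, 59, 50, 83]
  L0: [47, 27, 94, 59, 50, 83]
  L1: h(47,27)=(47*31+27)%997=487 h(94,59)=(94*31+59)%997=979 h(50,83)=(50*31+83)%997=636 -> [487, 979, 636]
  L2: h(487,979)=(487*31+979)%997=124 h(636,636)=(636*31+636)%997=412 -> [124, 412]
  L3: h(124,412)=(124*31+412)%997=268 -> [268]
  root = 268 != target 305
Candidate C produces the target root.

Answer: C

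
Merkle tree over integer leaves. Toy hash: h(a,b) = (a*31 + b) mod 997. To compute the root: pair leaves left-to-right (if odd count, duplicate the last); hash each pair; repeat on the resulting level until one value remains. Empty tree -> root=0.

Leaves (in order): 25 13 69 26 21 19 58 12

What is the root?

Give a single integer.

L0: [25, 13, 69, 26, 21, 19, 58, 12]
L1: h(25,13)=(25*31+13)%997=788 h(69,26)=(69*31+26)%997=171 h(21,19)=(21*31+19)%997=670 h(58,12)=(58*31+12)%997=813 -> [788, 171, 670, 813]
L2: h(788,171)=(788*31+171)%997=671 h(670,813)=(670*31+813)%997=646 -> [671, 646]
L3: h(671,646)=(671*31+646)%997=510 -> [510]

Answer: 510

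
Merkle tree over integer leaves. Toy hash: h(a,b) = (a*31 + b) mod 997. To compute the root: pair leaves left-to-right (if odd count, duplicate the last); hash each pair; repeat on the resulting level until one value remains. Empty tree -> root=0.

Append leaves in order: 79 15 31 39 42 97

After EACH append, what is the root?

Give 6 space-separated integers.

Answer: 79 470 607 615 259 25

Derivation:
After append 79 (leaves=[79]):
  L0: [79]
  root=79
After append 15 (leaves=[79, 15]):
  L0: [79, 15]
  L1: h(79,15)=(79*31+15)%997=470 -> [470]
  root=470
After append 31 (leaves=[79, 15, 31]):
  L0: [79, 15, 31]
  L1: h(79,15)=(79*31+15)%997=470 h(31,31)=(31*31+31)%997=992 -> [470, 992]
  L2: h(470,992)=(470*31+992)%997=607 -> [607]
  root=607
After append 39 (leaves=[79, 15, 31, 39]):
  L0: [79, 15, 31, 39]
  L1: h(79,15)=(79*31+15)%997=470 h(31,39)=(31*31+39)%997=3 -> [470, 3]
  L2: h(470,3)=(470*31+3)%997=615 -> [615]
  root=615
After append 42 (leaves=[79, 15, 31, 39, 42]):
  L0: [79, 15, 31, 39, 42]
  L1: h(79,15)=(79*31+15)%997=470 h(31,39)=(31*31+39)%997=3 h(42,42)=(42*31+42)%997=347 -> [470, 3, 347]
  L2: h(470,3)=(470*31+3)%997=615 h(347,347)=(347*31+347)%997=137 -> [615, 137]
  L3: h(615,137)=(615*31+137)%997=259 -> [259]
  root=259
After append 97 (leaves=[79, 15, 31, 39, 42, 97]):
  L0: [79, 15, 31, 39, 42, 97]
  L1: h(79,15)=(79*31+15)%997=470 h(31,39)=(31*31+39)%997=3 h(42,97)=(42*31+97)%997=402 -> [470, 3, 402]
  L2: h(470,3)=(470*31+3)%997=615 h(402,402)=(402*31+402)%997=900 -> [615, 900]
  L3: h(615,900)=(615*31+900)%997=25 -> [25]
  root=25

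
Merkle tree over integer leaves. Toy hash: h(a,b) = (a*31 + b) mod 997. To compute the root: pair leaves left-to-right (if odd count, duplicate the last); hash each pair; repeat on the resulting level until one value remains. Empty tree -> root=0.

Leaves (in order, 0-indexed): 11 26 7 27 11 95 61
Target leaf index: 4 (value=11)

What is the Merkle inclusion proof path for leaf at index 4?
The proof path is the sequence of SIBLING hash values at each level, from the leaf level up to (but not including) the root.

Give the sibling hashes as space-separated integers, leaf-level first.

Answer: 95 955 654

Derivation:
L0 (leaves): [11, 26, 7, 27, 11, 95, 61], target index=4
L1: h(11,26)=(11*31+26)%997=367 [pair 0] h(7,27)=(7*31+27)%997=244 [pair 1] h(11,95)=(11*31+95)%997=436 [pair 2] h(61,61)=(61*31+61)%997=955 [pair 3] -> [367, 244, 436, 955]
  Sibling for proof at L0: 95
L2: h(367,244)=(367*31+244)%997=654 [pair 0] h(436,955)=(436*31+955)%997=513 [pair 1] -> [654, 513]
  Sibling for proof at L1: 955
L3: h(654,513)=(654*31+513)%997=847 [pair 0] -> [847]
  Sibling for proof at L2: 654
Root: 847
Proof path (sibling hashes from leaf to root): [95, 955, 654]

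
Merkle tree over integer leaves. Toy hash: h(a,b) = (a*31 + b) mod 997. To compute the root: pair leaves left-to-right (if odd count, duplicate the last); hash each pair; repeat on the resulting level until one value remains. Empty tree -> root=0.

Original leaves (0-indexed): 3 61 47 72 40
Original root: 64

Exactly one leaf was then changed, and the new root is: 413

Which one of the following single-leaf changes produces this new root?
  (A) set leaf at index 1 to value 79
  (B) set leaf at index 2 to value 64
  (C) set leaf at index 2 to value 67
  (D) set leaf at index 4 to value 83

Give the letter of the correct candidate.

Answer: A

Derivation:
Original leaves: [3, 61, 47, 72, 40]
Target new root: 413
Try each candidate change and compute the resulting root:
Candidate A: set leaf[1] = 79 -> leaves = [3, 79, 47, 72, 40]
  L0: [3, 79, 47, 72, 40]
  L1: h(3,79)=(3*31+79)%997=172 h(47,72)=(47*31+72)%997=532 h(40,40)=(40*31+40)%997=283 -> [172, 532, 283]
  L2: h(172,532)=(172*31+532)%997=879 h(283,283)=(283*31+283)%997=83 -> [879, 83]
  L3: h(879,83)=(879*31+83)%997=413 -> [413]
  root = 413 == target 413  ** MATCH **
Candidate B: set leaf[2] = 64 -> leaves = [3, 61, 64, 72, 40]
  L0: [3, 61, 64, 72, 40]
  L1: h(3,61)=(3*31+61)%997=154 h(64,72)=(64*31+72)%997=62 h(40,40)=(40*31+40)%997=283 -> [154, 62, 283]
  L2: h(154,62)=(154*31+62)%997=848 h(283,283)=(283*31+283)%997=83 -> [848, 83]
  L3: h(848,83)=(848*31+83)%997=449 -> [449]
  root = 449 != target 413
Candidate C: set leaf[2] = 67 -> leaves = [3, 61, 67, 72, 40]
  L0: [3, 61, 67, 72, 40]
  L1: h(3,61)=(3*31+61)%997=154 h(67,72)=(67*31+72)%997=155 h(40,40)=(40*31+40)%997=283 -> [154, 155, 283]
  L2: h(154,155)=(154*31+155)%997=941 h(283,283)=(283*31+283)%997=83 -> [941, 83]
  L3: h(941,83)=(941*31+83)%997=341 -> [341]
  root = 341 != target 413
Candidate D: set leaf[4] = 83 -> leaves = [3, 61, 47, 72, 83]
  L0: [3, 61, 47, 72, 83]
  L1: h(3,61)=(3*31+61)%997=154 h(47,72)=(47*31+72)%997=532 h(83,83)=(83*31+83)%997=662 -> [154, 532, 662]
  L2: h(154,532)=(154*31+532)%997=321 h(662,662)=(662*31+662)%997=247 -> [321, 247]
  L3: h(321,247)=(321*31+247)%997=228 -> [228]
  root = 228 != target 413
Candidate A produces the target root.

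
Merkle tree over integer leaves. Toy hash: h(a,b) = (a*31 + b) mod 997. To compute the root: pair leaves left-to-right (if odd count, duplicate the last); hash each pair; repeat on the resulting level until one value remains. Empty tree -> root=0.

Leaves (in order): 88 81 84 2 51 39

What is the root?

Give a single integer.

L0: [88, 81, 84, 2, 51, 39]
L1: h(88,81)=(88*31+81)%997=815 h(84,2)=(84*31+2)%997=612 h(51,39)=(51*31+39)%997=623 -> [815, 612, 623]
L2: h(815,612)=(815*31+612)%997=952 h(623,623)=(623*31+623)%997=993 -> [952, 993]
L3: h(952,993)=(952*31+993)%997=595 -> [595]

Answer: 595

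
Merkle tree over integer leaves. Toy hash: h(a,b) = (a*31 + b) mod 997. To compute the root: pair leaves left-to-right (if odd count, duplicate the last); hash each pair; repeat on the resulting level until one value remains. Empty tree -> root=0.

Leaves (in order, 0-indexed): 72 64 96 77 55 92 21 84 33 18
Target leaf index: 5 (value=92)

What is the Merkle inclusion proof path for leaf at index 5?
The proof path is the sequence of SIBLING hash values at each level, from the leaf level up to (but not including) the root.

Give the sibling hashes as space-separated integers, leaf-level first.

L0 (leaves): [72, 64, 96, 77, 55, 92, 21, 84, 33, 18], target index=5
L1: h(72,64)=(72*31+64)%997=302 [pair 0] h(96,77)=(96*31+77)%997=62 [pair 1] h(55,92)=(55*31+92)%997=800 [pair 2] h(21,84)=(21*31+84)%997=735 [pair 3] h(33,18)=(33*31+18)%997=44 [pair 4] -> [302, 62, 800, 735, 44]
  Sibling for proof at L0: 55
L2: h(302,62)=(302*31+62)%997=451 [pair 0] h(800,735)=(800*31+735)%997=610 [pair 1] h(44,44)=(44*31+44)%997=411 [pair 2] -> [451, 610, 411]
  Sibling for proof at L1: 735
L3: h(451,610)=(451*31+610)%997=633 [pair 0] h(411,411)=(411*31+411)%997=191 [pair 1] -> [633, 191]
  Sibling for proof at L2: 451
L4: h(633,191)=(633*31+191)%997=871 [pair 0] -> [871]
  Sibling for proof at L3: 191
Root: 871
Proof path (sibling hashes from leaf to root): [55, 735, 451, 191]

Answer: 55 735 451 191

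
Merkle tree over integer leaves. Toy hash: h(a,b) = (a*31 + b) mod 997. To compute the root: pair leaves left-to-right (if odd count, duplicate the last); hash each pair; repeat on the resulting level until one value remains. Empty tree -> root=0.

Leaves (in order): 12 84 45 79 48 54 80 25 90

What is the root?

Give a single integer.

L0: [12, 84, 45, 79, 48, 54, 80, 25, 90]
L1: h(12,84)=(12*31+84)%997=456 h(45,79)=(45*31+79)%997=477 h(48,54)=(48*31+54)%997=545 h(80,25)=(80*31+25)%997=511 h(90,90)=(90*31+90)%997=886 -> [456, 477, 545, 511, 886]
L2: h(456,477)=(456*31+477)%997=655 h(545,511)=(545*31+511)%997=457 h(886,886)=(886*31+886)%997=436 -> [655, 457, 436]
L3: h(655,457)=(655*31+457)%997=822 h(436,436)=(436*31+436)%997=991 -> [822, 991]
L4: h(822,991)=(822*31+991)%997=551 -> [551]

Answer: 551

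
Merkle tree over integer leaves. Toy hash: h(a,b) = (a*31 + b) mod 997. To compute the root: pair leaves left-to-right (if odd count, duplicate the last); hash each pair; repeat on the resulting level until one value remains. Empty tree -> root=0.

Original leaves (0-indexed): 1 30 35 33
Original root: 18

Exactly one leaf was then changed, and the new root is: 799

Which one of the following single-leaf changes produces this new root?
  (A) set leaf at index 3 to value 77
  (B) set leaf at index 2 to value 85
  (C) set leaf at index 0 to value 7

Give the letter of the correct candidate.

Answer: C

Derivation:
Original leaves: [1, 30, 35, 33]
Target new root: 799
Try each candidate change and compute the resulting root:
Candidate A: set leaf[3] = 77 -> leaves = [1, 30, 35, 77]
  L0: [1, 30, 35, 77]
  L1: h(1,30)=(1*31+30)%997=61 h(35,77)=(35*31+77)%997=165 -> [61, 165]
  L2: h(61,165)=(61*31+165)%997=62 -> [62]
  root = 62 != target 799
Candidate B: set leaf[2] = 85 -> leaves = [1, 30, 85, 33]
  L0: [1, 30, 85, 33]
  L1: h(1,30)=(1*31+30)%997=61 h(85,33)=(85*31+33)%997=674 -> [61, 674]
  L2: h(61,674)=(61*31+674)%997=571 -> [571]
  root = 571 != target 799
Candidate C: set leaf[0] = 7 -> leaves = [7, 30, 35, 33]
  L0: [7, 30, 35, 33]
  L1: h(7,30)=(7*31+30)%997=247 h(35,33)=(35*31+33)%997=121 -> [247, 121]
  L2: h(247,121)=(247*31+121)%997=799 -> [799]
  root = 799 == target 799  ** MATCH **
Candidate C produces the target root.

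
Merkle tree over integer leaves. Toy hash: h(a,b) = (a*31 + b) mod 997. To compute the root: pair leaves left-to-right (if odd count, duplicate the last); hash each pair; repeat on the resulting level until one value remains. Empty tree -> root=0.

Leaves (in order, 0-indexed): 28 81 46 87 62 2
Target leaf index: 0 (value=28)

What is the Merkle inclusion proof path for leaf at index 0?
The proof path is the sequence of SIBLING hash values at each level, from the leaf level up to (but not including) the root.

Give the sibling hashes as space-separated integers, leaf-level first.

L0 (leaves): [28, 81, 46, 87, 62, 2], target index=0
L1: h(28,81)=(28*31+81)%997=949 [pair 0] h(46,87)=(46*31+87)%997=516 [pair 1] h(62,2)=(62*31+2)%997=927 [pair 2] -> [949, 516, 927]
  Sibling for proof at L0: 81
L2: h(949,516)=(949*31+516)%997=25 [pair 0] h(927,927)=(927*31+927)%997=751 [pair 1] -> [25, 751]
  Sibling for proof at L1: 516
L3: h(25,751)=(25*31+751)%997=529 [pair 0] -> [529]
  Sibling for proof at L2: 751
Root: 529
Proof path (sibling hashes from leaf to root): [81, 516, 751]

Answer: 81 516 751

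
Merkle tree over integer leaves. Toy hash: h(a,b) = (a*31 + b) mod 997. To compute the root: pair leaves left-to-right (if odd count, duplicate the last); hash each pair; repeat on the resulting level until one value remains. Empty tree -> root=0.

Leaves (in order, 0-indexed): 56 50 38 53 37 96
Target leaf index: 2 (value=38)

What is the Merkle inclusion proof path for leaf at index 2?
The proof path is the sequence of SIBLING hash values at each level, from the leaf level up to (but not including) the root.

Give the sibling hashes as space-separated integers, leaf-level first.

L0 (leaves): [56, 50, 38, 53, 37, 96], target index=2
L1: h(56,50)=(56*31+50)%997=789 [pair 0] h(38,53)=(38*31+53)%997=234 [pair 1] h(37,96)=(37*31+96)%997=246 [pair 2] -> [789, 234, 246]
  Sibling for proof at L0: 53
L2: h(789,234)=(789*31+234)%997=765 [pair 0] h(246,246)=(246*31+246)%997=893 [pair 1] -> [765, 893]
  Sibling for proof at L1: 789
L3: h(765,893)=(765*31+893)%997=680 [pair 0] -> [680]
  Sibling for proof at L2: 893
Root: 680
Proof path (sibling hashes from leaf to root): [53, 789, 893]

Answer: 53 789 893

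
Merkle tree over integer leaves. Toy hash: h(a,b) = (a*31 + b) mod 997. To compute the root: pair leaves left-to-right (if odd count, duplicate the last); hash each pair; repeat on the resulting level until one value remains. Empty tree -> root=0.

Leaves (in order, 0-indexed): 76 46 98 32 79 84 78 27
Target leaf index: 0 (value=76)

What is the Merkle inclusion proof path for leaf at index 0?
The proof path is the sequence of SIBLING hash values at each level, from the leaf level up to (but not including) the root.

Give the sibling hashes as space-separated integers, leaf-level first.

Answer: 46 79 211

Derivation:
L0 (leaves): [76, 46, 98, 32, 79, 84, 78, 27], target index=0
L1: h(76,46)=(76*31+46)%997=408 [pair 0] h(98,32)=(98*31+32)%997=79 [pair 1] h(79,84)=(79*31+84)%997=539 [pair 2] h(78,27)=(78*31+27)%997=451 [pair 3] -> [408, 79, 539, 451]
  Sibling for proof at L0: 46
L2: h(408,79)=(408*31+79)%997=763 [pair 0] h(539,451)=(539*31+451)%997=211 [pair 1] -> [763, 211]
  Sibling for proof at L1: 79
L3: h(763,211)=(763*31+211)%997=933 [pair 0] -> [933]
  Sibling for proof at L2: 211
Root: 933
Proof path (sibling hashes from leaf to root): [46, 79, 211]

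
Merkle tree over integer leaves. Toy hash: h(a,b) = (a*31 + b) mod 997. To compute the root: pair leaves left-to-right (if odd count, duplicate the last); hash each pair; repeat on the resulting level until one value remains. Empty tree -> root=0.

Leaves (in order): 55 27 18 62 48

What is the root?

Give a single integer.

Answer: 38

Derivation:
L0: [55, 27, 18, 62, 48]
L1: h(55,27)=(55*31+27)%997=735 h(18,62)=(18*31+62)%997=620 h(48,48)=(48*31+48)%997=539 -> [735, 620, 539]
L2: h(735,620)=(735*31+620)%997=474 h(539,539)=(539*31+539)%997=299 -> [474, 299]
L3: h(474,299)=(474*31+299)%997=38 -> [38]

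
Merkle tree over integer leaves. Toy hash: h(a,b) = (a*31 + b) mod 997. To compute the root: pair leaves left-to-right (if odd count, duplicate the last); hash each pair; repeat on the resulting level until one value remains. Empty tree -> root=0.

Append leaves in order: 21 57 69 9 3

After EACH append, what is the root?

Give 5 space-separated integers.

Answer: 21 708 228 168 304

Derivation:
After append 21 (leaves=[21]):
  L0: [21]
  root=21
After append 57 (leaves=[21, 57]):
  L0: [21, 57]
  L1: h(21,57)=(21*31+57)%997=708 -> [708]
  root=708
After append 69 (leaves=[21, 57, 69]):
  L0: [21, 57, 69]
  L1: h(21,57)=(21*31+57)%997=708 h(69,69)=(69*31+69)%997=214 -> [708, 214]
  L2: h(708,214)=(708*31+214)%997=228 -> [228]
  root=228
After append 9 (leaves=[21, 57, 69, 9]):
  L0: [21, 57, 69, 9]
  L1: h(21,57)=(21*31+57)%997=708 h(69,9)=(69*31+9)%997=154 -> [708, 154]
  L2: h(708,154)=(708*31+154)%997=168 -> [168]
  root=168
After append 3 (leaves=[21, 57, 69, 9, 3]):
  L0: [21, 57, 69, 9, 3]
  L1: h(21,57)=(21*31+57)%997=708 h(69,9)=(69*31+9)%997=154 h(3,3)=(3*31+3)%997=96 -> [708, 154, 96]
  L2: h(708,154)=(708*31+154)%997=168 h(96,96)=(96*31+96)%997=81 -> [168, 81]
  L3: h(168,81)=(168*31+81)%997=304 -> [304]
  root=304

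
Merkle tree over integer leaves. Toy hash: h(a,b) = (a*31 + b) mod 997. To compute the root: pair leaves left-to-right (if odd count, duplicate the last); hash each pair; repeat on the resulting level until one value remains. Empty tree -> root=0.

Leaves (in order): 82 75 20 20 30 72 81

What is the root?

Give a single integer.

Answer: 159

Derivation:
L0: [82, 75, 20, 20, 30, 72, 81]
L1: h(82,75)=(82*31+75)%997=623 h(20,20)=(20*31+20)%997=640 h(30,72)=(30*31+72)%997=5 h(81,81)=(81*31+81)%997=598 -> [623, 640, 5, 598]
L2: h(623,640)=(623*31+640)%997=13 h(5,598)=(5*31+598)%997=753 -> [13, 753]
L3: h(13,753)=(13*31+753)%997=159 -> [159]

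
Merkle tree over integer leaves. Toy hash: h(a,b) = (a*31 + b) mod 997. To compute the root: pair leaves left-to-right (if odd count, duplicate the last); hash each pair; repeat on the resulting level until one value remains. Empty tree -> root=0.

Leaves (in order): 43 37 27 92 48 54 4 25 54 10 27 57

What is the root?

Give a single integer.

Answer: 137

Derivation:
L0: [43, 37, 27, 92, 48, 54, 4, 25, 54, 10, 27, 57]
L1: h(43,37)=(43*31+37)%997=373 h(27,92)=(27*31+92)%997=929 h(48,54)=(48*31+54)%997=545 h(4,25)=(4*31+25)%997=149 h(54,10)=(54*31+10)%997=687 h(27,57)=(27*31+57)%997=894 -> [373, 929, 545, 149, 687, 894]
L2: h(373,929)=(373*31+929)%997=528 h(545,149)=(545*31+149)%997=95 h(687,894)=(687*31+894)%997=257 -> [528, 95, 257]
L3: h(528,95)=(528*31+95)%997=511 h(257,257)=(257*31+257)%997=248 -> [511, 248]
L4: h(511,248)=(511*31+248)%997=137 -> [137]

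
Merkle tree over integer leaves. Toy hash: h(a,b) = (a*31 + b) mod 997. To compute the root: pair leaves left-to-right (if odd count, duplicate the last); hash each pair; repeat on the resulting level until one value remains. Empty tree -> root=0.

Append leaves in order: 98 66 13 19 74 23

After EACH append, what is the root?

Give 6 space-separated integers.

After append 98 (leaves=[98]):
  L0: [98]
  root=98
After append 66 (leaves=[98, 66]):
  L0: [98, 66]
  L1: h(98,66)=(98*31+66)%997=113 -> [113]
  root=113
After append 13 (leaves=[98, 66, 13]):
  L0: [98, 66, 13]
  L1: h(98,66)=(98*31+66)%997=113 h(13,13)=(13*31+13)%997=416 -> [113, 416]
  L2: h(113,416)=(113*31+416)%997=928 -> [928]
  root=928
After append 19 (leaves=[98, 66, 13, 19]):
  L0: [98, 66, 13, 19]
  L1: h(98,66)=(98*31+66)%997=113 h(13,19)=(13*31+19)%997=422 -> [113, 422]
  L2: h(113,422)=(113*31+422)%997=934 -> [934]
  root=934
After append 74 (leaves=[98, 66, 13, 19, 74]):
  L0: [98, 66, 13, 19, 74]
  L1: h(98,66)=(98*31+66)%997=113 h(13,19)=(13*31+19)%997=422 h(74,74)=(74*31+74)%997=374 -> [113, 422, 374]
  L2: h(113,422)=(113*31+422)%997=934 h(374,374)=(374*31+374)%997=4 -> [934, 4]
  L3: h(934,4)=(934*31+4)%997=45 -> [45]
  root=45
After append 23 (leaves=[98, 66, 13, 19, 74, 23]):
  L0: [98, 66, 13, 19, 74, 23]
  L1: h(98,66)=(98*31+66)%997=113 h(13,19)=(13*31+19)%997=422 h(74,23)=(74*31+23)%997=323 -> [113, 422, 323]
  L2: h(113,422)=(113*31+422)%997=934 h(323,323)=(323*31+323)%997=366 -> [934, 366]
  L3: h(934,366)=(934*31+366)%997=407 -> [407]
  root=407

Answer: 98 113 928 934 45 407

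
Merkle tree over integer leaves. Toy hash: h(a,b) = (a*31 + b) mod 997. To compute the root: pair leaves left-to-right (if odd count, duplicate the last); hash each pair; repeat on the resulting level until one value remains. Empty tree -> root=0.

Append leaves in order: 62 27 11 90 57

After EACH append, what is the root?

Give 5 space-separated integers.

Answer: 62 952 951 33 568

Derivation:
After append 62 (leaves=[62]):
  L0: [62]
  root=62
After append 27 (leaves=[62, 27]):
  L0: [62, 27]
  L1: h(62,27)=(62*31+27)%997=952 -> [952]
  root=952
After append 11 (leaves=[62, 27, 11]):
  L0: [62, 27, 11]
  L1: h(62,27)=(62*31+27)%997=952 h(11,11)=(11*31+11)%997=352 -> [952, 352]
  L2: h(952,352)=(952*31+352)%997=951 -> [951]
  root=951
After append 90 (leaves=[62, 27, 11, 90]):
  L0: [62, 27, 11, 90]
  L1: h(62,27)=(62*31+27)%997=952 h(11,90)=(11*31+90)%997=431 -> [952, 431]
  L2: h(952,431)=(952*31+431)%997=33 -> [33]
  root=33
After append 57 (leaves=[62, 27, 11, 90, 57]):
  L0: [62, 27, 11, 90, 57]
  L1: h(62,27)=(62*31+27)%997=952 h(11,90)=(11*31+90)%997=431 h(57,57)=(57*31+57)%997=827 -> [952, 431, 827]
  L2: h(952,431)=(952*31+431)%997=33 h(827,827)=(827*31+827)%997=542 -> [33, 542]
  L3: h(33,542)=(33*31+542)%997=568 -> [568]
  root=568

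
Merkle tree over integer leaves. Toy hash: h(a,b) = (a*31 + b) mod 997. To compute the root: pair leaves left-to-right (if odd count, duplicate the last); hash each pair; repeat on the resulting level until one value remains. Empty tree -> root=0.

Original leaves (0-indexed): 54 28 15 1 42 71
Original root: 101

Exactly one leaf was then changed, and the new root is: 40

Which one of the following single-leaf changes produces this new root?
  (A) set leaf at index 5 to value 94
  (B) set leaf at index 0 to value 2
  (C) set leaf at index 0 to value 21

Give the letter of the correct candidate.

Answer: C

Derivation:
Original leaves: [54, 28, 15, 1, 42, 71]
Target new root: 40
Try each candidate change and compute the resulting root:
Candidate A: set leaf[5] = 94 -> leaves = [54, 28, 15, 1, 42, 94]
  L0: [54, 28, 15, 1, 42, 94]
  L1: h(54,28)=(54*31+28)%997=705 h(15,1)=(15*31+1)%997=466 h(42,94)=(42*31+94)%997=399 -> [705, 466, 399]
  L2: h(705,466)=(705*31+466)%997=387 h(399,399)=(399*31+399)%997=804 -> [387, 804]
  L3: h(387,804)=(387*31+804)%997=837 -> [837]
  root = 837 != target 40
Candidate B: set leaf[0] = 2 -> leaves = [2, 28, 15, 1, 42, 71]
  L0: [2, 28, 15, 1, 42, 71]
  L1: h(2,28)=(2*31+28)%997=90 h(15,1)=(15*31+1)%997=466 h(42,71)=(42*31+71)%997=376 -> [90, 466, 376]
  L2: h(90,466)=(90*31+466)%997=265 h(376,376)=(376*31+376)%997=68 -> [265, 68]
  L3: h(265,68)=(265*31+68)%997=307 -> [307]
  root = 307 != target 40
Candidate C: set leaf[0] = 21 -> leaves = [21, 28, 15, 1, 42, 71]
  L0: [21, 28, 15, 1, 42, 71]
  L1: h(21,28)=(21*31+28)%997=679 h(15,1)=(15*31+1)%997=466 h(42,71)=(42*31+71)%997=376 -> [679, 466, 376]
  L2: h(679,466)=(679*31+466)%997=578 h(376,376)=(376*31+376)%997=68 -> [578, 68]
  L3: h(578,68)=(578*31+68)%997=40 -> [40]
  root = 40 == target 40  ** MATCH **
Candidate C produces the target root.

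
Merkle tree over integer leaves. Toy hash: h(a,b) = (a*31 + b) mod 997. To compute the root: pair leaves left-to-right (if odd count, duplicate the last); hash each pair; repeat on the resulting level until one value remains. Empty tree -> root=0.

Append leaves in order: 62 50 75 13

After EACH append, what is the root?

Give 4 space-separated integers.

Answer: 62 975 721 659

Derivation:
After append 62 (leaves=[62]):
  L0: [62]
  root=62
After append 50 (leaves=[62, 50]):
  L0: [62, 50]
  L1: h(62,50)=(62*31+50)%997=975 -> [975]
  root=975
After append 75 (leaves=[62, 50, 75]):
  L0: [62, 50, 75]
  L1: h(62,50)=(62*31+50)%997=975 h(75,75)=(75*31+75)%997=406 -> [975, 406]
  L2: h(975,406)=(975*31+406)%997=721 -> [721]
  root=721
After append 13 (leaves=[62, 50, 75, 13]):
  L0: [62, 50, 75, 13]
  L1: h(62,50)=(62*31+50)%997=975 h(75,13)=(75*31+13)%997=344 -> [975, 344]
  L2: h(975,344)=(975*31+344)%997=659 -> [659]
  root=659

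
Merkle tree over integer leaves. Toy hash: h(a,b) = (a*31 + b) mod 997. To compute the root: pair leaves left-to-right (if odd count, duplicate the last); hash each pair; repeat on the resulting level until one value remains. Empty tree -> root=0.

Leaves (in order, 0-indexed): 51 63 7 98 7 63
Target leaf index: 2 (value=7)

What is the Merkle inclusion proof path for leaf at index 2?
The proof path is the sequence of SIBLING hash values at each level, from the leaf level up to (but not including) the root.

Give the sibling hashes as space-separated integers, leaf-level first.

L0 (leaves): [51, 63, 7, 98, 7, 63], target index=2
L1: h(51,63)=(51*31+63)%997=647 [pair 0] h(7,98)=(7*31+98)%997=315 [pair 1] h(7,63)=(7*31+63)%997=280 [pair 2] -> [647, 315, 280]
  Sibling for proof at L0: 98
L2: h(647,315)=(647*31+315)%997=432 [pair 0] h(280,280)=(280*31+280)%997=984 [pair 1] -> [432, 984]
  Sibling for proof at L1: 647
L3: h(432,984)=(432*31+984)%997=418 [pair 0] -> [418]
  Sibling for proof at L2: 984
Root: 418
Proof path (sibling hashes from leaf to root): [98, 647, 984]

Answer: 98 647 984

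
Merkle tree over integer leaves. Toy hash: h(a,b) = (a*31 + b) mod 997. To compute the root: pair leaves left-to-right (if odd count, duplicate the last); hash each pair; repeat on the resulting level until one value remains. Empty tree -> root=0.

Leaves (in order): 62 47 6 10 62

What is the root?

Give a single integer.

Answer: 674

Derivation:
L0: [62, 47, 6, 10, 62]
L1: h(62,47)=(62*31+47)%997=972 h(6,10)=(6*31+10)%997=196 h(62,62)=(62*31+62)%997=987 -> [972, 196, 987]
L2: h(972,196)=(972*31+196)%997=418 h(987,987)=(987*31+987)%997=677 -> [418, 677]
L3: h(418,677)=(418*31+677)%997=674 -> [674]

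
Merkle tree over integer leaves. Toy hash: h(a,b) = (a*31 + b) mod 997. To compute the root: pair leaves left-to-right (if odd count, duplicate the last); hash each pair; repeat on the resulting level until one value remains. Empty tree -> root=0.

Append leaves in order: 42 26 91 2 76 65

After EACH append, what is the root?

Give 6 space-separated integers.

After append 42 (leaves=[42]):
  L0: [42]
  root=42
After append 26 (leaves=[42, 26]):
  L0: [42, 26]
  L1: h(42,26)=(42*31+26)%997=331 -> [331]
  root=331
After append 91 (leaves=[42, 26, 91]):
  L0: [42, 26, 91]
  L1: h(42,26)=(42*31+26)%997=331 h(91,91)=(91*31+91)%997=918 -> [331, 918]
  L2: h(331,918)=(331*31+918)%997=212 -> [212]
  root=212
After append 2 (leaves=[42, 26, 91, 2]):
  L0: [42, 26, 91, 2]
  L1: h(42,26)=(42*31+26)%997=331 h(91,2)=(91*31+2)%997=829 -> [331, 829]
  L2: h(331,829)=(331*31+829)%997=123 -> [123]
  root=123
After append 76 (leaves=[42, 26, 91, 2, 76]):
  L0: [42, 26, 91, 2, 76]
  L1: h(42,26)=(42*31+26)%997=331 h(91,2)=(91*31+2)%997=829 h(76,76)=(76*31+76)%997=438 -> [331, 829, 438]
  L2: h(331,829)=(331*31+829)%997=123 h(438,438)=(438*31+438)%997=58 -> [123, 58]
  L3: h(123,58)=(123*31+58)%997=880 -> [880]
  root=880
After append 65 (leaves=[42, 26, 91, 2, 76, 65]):
  L0: [42, 26, 91, 2, 76, 65]
  L1: h(42,26)=(42*31+26)%997=331 h(91,2)=(91*31+2)%997=829 h(76,65)=(76*31+65)%997=427 -> [331, 829, 427]
  L2: h(331,829)=(331*31+829)%997=123 h(427,427)=(427*31+427)%997=703 -> [123, 703]
  L3: h(123,703)=(123*31+703)%997=528 -> [528]
  root=528

Answer: 42 331 212 123 880 528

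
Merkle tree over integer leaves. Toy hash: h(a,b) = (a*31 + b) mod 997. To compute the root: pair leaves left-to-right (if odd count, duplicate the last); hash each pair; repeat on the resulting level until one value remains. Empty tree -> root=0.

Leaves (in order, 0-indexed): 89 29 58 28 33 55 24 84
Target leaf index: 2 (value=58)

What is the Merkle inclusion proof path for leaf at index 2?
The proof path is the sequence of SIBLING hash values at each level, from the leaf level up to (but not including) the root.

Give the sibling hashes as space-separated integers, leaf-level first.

Answer: 28 794 348

Derivation:
L0 (leaves): [89, 29, 58, 28, 33, 55, 24, 84], target index=2
L1: h(89,29)=(89*31+29)%997=794 [pair 0] h(58,28)=(58*31+28)%997=829 [pair 1] h(33,55)=(33*31+55)%997=81 [pair 2] h(24,84)=(24*31+84)%997=828 [pair 3] -> [794, 829, 81, 828]
  Sibling for proof at L0: 28
L2: h(794,829)=(794*31+829)%997=518 [pair 0] h(81,828)=(81*31+828)%997=348 [pair 1] -> [518, 348]
  Sibling for proof at L1: 794
L3: h(518,348)=(518*31+348)%997=454 [pair 0] -> [454]
  Sibling for proof at L2: 348
Root: 454
Proof path (sibling hashes from leaf to root): [28, 794, 348]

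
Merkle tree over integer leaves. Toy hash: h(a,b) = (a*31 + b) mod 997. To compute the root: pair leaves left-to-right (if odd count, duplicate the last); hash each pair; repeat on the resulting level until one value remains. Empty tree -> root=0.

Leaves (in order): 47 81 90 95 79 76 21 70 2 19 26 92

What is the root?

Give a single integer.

L0: [47, 81, 90, 95, 79, 76, 21, 70, 2, 19, 26, 92]
L1: h(47,81)=(47*31+81)%997=541 h(90,95)=(90*31+95)%997=891 h(79,76)=(79*31+76)%997=531 h(21,70)=(21*31+70)%997=721 h(2,19)=(2*31+19)%997=81 h(26,92)=(26*31+92)%997=898 -> [541, 891, 531, 721, 81, 898]
L2: h(541,891)=(541*31+891)%997=713 h(531,721)=(531*31+721)%997=233 h(81,898)=(81*31+898)%997=418 -> [713, 233, 418]
L3: h(713,233)=(713*31+233)%997=402 h(418,418)=(418*31+418)%997=415 -> [402, 415]
L4: h(402,415)=(402*31+415)%997=913 -> [913]

Answer: 913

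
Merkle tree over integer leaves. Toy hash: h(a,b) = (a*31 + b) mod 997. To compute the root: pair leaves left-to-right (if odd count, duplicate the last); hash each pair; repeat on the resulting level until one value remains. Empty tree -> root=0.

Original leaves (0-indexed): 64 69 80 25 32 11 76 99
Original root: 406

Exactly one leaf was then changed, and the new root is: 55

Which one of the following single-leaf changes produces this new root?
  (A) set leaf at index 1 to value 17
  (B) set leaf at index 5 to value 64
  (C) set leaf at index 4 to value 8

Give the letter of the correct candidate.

Answer: B

Derivation:
Original leaves: [64, 69, 80, 25, 32, 11, 76, 99]
Target new root: 55
Try each candidate change and compute the resulting root:
Candidate A: set leaf[1] = 17 -> leaves = [64, 17, 80, 25, 32, 11, 76, 99]
  L0: [64, 17, 80, 25, 32, 11, 76, 99]
  L1: h(64,17)=(64*31+17)%997=7 h(80,25)=(80*31+25)%997=511 h(32,11)=(32*31+11)%997=6 h(76,99)=(76*31+99)%997=461 -> [7, 511, 6, 461]
  L2: h(7,511)=(7*31+511)%997=728 h(6,461)=(6*31+461)%997=647 -> [728, 647]
  L3: h(728,647)=(728*31+647)%997=284 -> [284]
  root = 284 != target 55
Candidate B: set leaf[5] = 64 -> leaves = [64, 69, 80, 25, 32, 64, 76, 99]
  L0: [64, 69, 80, 25, 32, 64, 76, 99]
  L1: h(64,69)=(64*31+69)%997=59 h(80,25)=(80*31+25)%997=511 h(32,64)=(32*31+64)%997=59 h(76,99)=(76*31+99)%997=461 -> [59, 511, 59, 461]
  L2: h(59,511)=(59*31+511)%997=346 h(59,461)=(59*31+461)%997=296 -> [346, 296]
  L3: h(346,296)=(346*31+296)%997=55 -> [55]
  root = 55 == target 55  ** MATCH **
Candidate C: set leaf[4] = 8 -> leaves = [64, 69, 80, 25, 8, 11, 76, 99]
  L0: [64, 69, 80, 25, 8, 11, 76, 99]
  L1: h(64,69)=(64*31+69)%997=59 h(80,25)=(80*31+25)%997=511 h(8,11)=(8*31+11)%997=259 h(76,99)=(76*31+99)%997=461 -> [59, 511, 259, 461]
  L2: h(59,511)=(59*31+511)%997=346 h(259,461)=(259*31+461)%997=514 -> [346, 514]
  L3: h(346,514)=(346*31+514)%997=273 -> [273]
  root = 273 != target 55
Candidate B produces the target root.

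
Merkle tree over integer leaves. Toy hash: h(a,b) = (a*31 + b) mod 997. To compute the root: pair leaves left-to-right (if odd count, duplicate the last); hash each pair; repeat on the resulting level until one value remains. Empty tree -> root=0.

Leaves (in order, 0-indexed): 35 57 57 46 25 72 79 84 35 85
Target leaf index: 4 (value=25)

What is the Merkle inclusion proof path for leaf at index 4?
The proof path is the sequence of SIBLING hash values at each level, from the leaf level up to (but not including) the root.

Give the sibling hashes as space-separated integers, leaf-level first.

Answer: 72 539 326 683

Derivation:
L0 (leaves): [35, 57, 57, 46, 25, 72, 79, 84, 35, 85], target index=4
L1: h(35,57)=(35*31+57)%997=145 [pair 0] h(57,46)=(57*31+46)%997=816 [pair 1] h(25,72)=(25*31+72)%997=847 [pair 2] h(79,84)=(79*31+84)%997=539 [pair 3] h(35,85)=(35*31+85)%997=173 [pair 4] -> [145, 816, 847, 539, 173]
  Sibling for proof at L0: 72
L2: h(145,816)=(145*31+816)%997=326 [pair 0] h(847,539)=(847*31+539)%997=874 [pair 1] h(173,173)=(173*31+173)%997=551 [pair 2] -> [326, 874, 551]
  Sibling for proof at L1: 539
L3: h(326,874)=(326*31+874)%997=13 [pair 0] h(551,551)=(551*31+551)%997=683 [pair 1] -> [13, 683]
  Sibling for proof at L2: 326
L4: h(13,683)=(13*31+683)%997=89 [pair 0] -> [89]
  Sibling for proof at L3: 683
Root: 89
Proof path (sibling hashes from leaf to root): [72, 539, 326, 683]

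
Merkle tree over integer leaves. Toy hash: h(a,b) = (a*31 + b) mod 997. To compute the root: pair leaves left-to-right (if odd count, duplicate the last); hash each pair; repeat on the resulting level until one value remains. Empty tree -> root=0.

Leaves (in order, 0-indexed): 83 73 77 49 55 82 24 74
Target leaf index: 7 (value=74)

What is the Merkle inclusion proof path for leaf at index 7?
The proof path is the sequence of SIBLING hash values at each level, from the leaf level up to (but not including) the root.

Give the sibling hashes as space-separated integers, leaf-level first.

L0 (leaves): [83, 73, 77, 49, 55, 82, 24, 74], target index=7
L1: h(83,73)=(83*31+73)%997=652 [pair 0] h(77,49)=(77*31+49)%997=442 [pair 1] h(55,82)=(55*31+82)%997=790 [pair 2] h(24,74)=(24*31+74)%997=818 [pair 3] -> [652, 442, 790, 818]
  Sibling for proof at L0: 24
L2: h(652,442)=(652*31+442)%997=714 [pair 0] h(790,818)=(790*31+818)%997=383 [pair 1] -> [714, 383]
  Sibling for proof at L1: 790
L3: h(714,383)=(714*31+383)%997=583 [pair 0] -> [583]
  Sibling for proof at L2: 714
Root: 583
Proof path (sibling hashes from leaf to root): [24, 790, 714]

Answer: 24 790 714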